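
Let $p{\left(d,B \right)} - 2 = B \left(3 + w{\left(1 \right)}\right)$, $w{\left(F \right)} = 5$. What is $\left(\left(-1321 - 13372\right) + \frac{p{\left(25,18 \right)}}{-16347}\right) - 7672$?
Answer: $- \frac{365600801}{16347} \approx -22365.0$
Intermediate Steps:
$p{\left(d,B \right)} = 2 + 8 B$ ($p{\left(d,B \right)} = 2 + B \left(3 + 5\right) = 2 + B 8 = 2 + 8 B$)
$\left(\left(-1321 - 13372\right) + \frac{p{\left(25,18 \right)}}{-16347}\right) - 7672 = \left(\left(-1321 - 13372\right) + \frac{2 + 8 \cdot 18}{-16347}\right) - 7672 = \left(-14693 + \left(2 + 144\right) \left(- \frac{1}{16347}\right)\right) - 7672 = \left(-14693 + 146 \left(- \frac{1}{16347}\right)\right) - 7672 = \left(-14693 - \frac{146}{16347}\right) - 7672 = - \frac{240186617}{16347} - 7672 = - \frac{365600801}{16347}$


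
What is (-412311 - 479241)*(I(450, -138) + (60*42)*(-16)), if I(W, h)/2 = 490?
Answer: 35073655680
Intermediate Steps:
I(W, h) = 980 (I(W, h) = 2*490 = 980)
(-412311 - 479241)*(I(450, -138) + (60*42)*(-16)) = (-412311 - 479241)*(980 + (60*42)*(-16)) = -891552*(980 + 2520*(-16)) = -891552*(980 - 40320) = -891552*(-39340) = 35073655680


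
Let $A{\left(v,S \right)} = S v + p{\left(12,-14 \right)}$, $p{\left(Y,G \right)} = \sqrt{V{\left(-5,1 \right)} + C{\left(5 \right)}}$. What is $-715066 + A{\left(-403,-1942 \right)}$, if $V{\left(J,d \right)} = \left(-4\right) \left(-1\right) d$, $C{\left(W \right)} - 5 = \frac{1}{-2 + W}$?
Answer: $67560 + \frac{2 \sqrt{21}}{3} \approx 67563.0$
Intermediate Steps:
$C{\left(W \right)} = 5 + \frac{1}{-2 + W}$
$V{\left(J,d \right)} = 4 d$
$p{\left(Y,G \right)} = \frac{2 \sqrt{21}}{3}$ ($p{\left(Y,G \right)} = \sqrt{4 \cdot 1 + \frac{-9 + 5 \cdot 5}{-2 + 5}} = \sqrt{4 + \frac{-9 + 25}{3}} = \sqrt{4 + \frac{1}{3} \cdot 16} = \sqrt{4 + \frac{16}{3}} = \sqrt{\frac{28}{3}} = \frac{2 \sqrt{21}}{3}$)
$A{\left(v,S \right)} = \frac{2 \sqrt{21}}{3} + S v$ ($A{\left(v,S \right)} = S v + \frac{2 \sqrt{21}}{3} = \frac{2 \sqrt{21}}{3} + S v$)
$-715066 + A{\left(-403,-1942 \right)} = -715066 + \left(\frac{2 \sqrt{21}}{3} - -782626\right) = -715066 + \left(\frac{2 \sqrt{21}}{3} + 782626\right) = -715066 + \left(782626 + \frac{2 \sqrt{21}}{3}\right) = 67560 + \frac{2 \sqrt{21}}{3}$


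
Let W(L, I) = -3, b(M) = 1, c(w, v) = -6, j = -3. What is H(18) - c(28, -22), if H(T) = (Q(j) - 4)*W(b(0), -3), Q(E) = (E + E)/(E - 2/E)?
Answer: 72/7 ≈ 10.286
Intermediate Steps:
Q(E) = 2*E/(E - 2/E) (Q(E) = (2*E)/(E - 2/E) = 2*E/(E - 2/E))
H(T) = 30/7 (H(T) = (2*(-3)²/(-2 + (-3)²) - 4)*(-3) = (2*9/(-2 + 9) - 4)*(-3) = (2*9/7 - 4)*(-3) = (2*9*(⅐) - 4)*(-3) = (18/7 - 4)*(-3) = -10/7*(-3) = 30/7)
H(18) - c(28, -22) = 30/7 - 1*(-6) = 30/7 + 6 = 72/7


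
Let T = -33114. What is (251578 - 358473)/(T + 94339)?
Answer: -21379/12245 ≈ -1.7459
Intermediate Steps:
(251578 - 358473)/(T + 94339) = (251578 - 358473)/(-33114 + 94339) = -106895/61225 = -106895*1/61225 = -21379/12245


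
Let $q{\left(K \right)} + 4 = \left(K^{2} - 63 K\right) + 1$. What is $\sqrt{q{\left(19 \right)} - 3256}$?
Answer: $3 i \sqrt{455} \approx 63.992 i$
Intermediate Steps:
$q{\left(K \right)} = -3 + K^{2} - 63 K$ ($q{\left(K \right)} = -4 + \left(\left(K^{2} - 63 K\right) + 1\right) = -4 + \left(1 + K^{2} - 63 K\right) = -3 + K^{2} - 63 K$)
$\sqrt{q{\left(19 \right)} - 3256} = \sqrt{\left(-3 + 19^{2} - 1197\right) - 3256} = \sqrt{\left(-3 + 361 - 1197\right) - 3256} = \sqrt{-839 - 3256} = \sqrt{-4095} = 3 i \sqrt{455}$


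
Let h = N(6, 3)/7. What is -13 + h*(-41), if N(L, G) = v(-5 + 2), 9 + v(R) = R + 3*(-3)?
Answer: 110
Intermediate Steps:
v(R) = -18 + R (v(R) = -9 + (R + 3*(-3)) = -9 + (R - 9) = -9 + (-9 + R) = -18 + R)
N(L, G) = -21 (N(L, G) = -18 + (-5 + 2) = -18 - 3 = -21)
h = -3 (h = -21/7 = -21*1/7 = -3)
-13 + h*(-41) = -13 - 3*(-41) = -13 + 123 = 110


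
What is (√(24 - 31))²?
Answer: -7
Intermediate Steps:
(√(24 - 31))² = (√(-7))² = (I*√7)² = -7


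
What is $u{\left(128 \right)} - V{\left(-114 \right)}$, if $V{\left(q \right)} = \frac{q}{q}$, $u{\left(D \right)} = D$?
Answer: $127$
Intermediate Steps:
$V{\left(q \right)} = 1$
$u{\left(128 \right)} - V{\left(-114 \right)} = 128 - 1 = 127$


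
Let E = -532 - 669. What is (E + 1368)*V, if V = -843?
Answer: -140781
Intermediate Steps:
E = -1201
(E + 1368)*V = (-1201 + 1368)*(-843) = 167*(-843) = -140781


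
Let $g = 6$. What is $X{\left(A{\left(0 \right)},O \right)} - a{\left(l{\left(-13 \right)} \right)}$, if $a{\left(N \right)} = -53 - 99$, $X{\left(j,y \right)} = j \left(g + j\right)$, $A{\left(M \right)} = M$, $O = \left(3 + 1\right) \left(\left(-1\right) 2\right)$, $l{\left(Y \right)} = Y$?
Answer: $152$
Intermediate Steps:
$O = -8$ ($O = 4 \left(-2\right) = -8$)
$X{\left(j,y \right)} = j \left(6 + j\right)$
$a{\left(N \right)} = -152$ ($a{\left(N \right)} = -53 - 99 = -152$)
$X{\left(A{\left(0 \right)},O \right)} - a{\left(l{\left(-13 \right)} \right)} = 0 \left(6 + 0\right) - -152 = 0 \cdot 6 + 152 = 0 + 152 = 152$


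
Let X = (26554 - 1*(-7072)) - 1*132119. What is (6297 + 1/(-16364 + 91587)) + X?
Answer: -6935259707/75223 ≈ -92196.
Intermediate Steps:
X = -98493 (X = (26554 + 7072) - 132119 = 33626 - 132119 = -98493)
(6297 + 1/(-16364 + 91587)) + X = (6297 + 1/(-16364 + 91587)) - 98493 = (6297 + 1/75223) - 98493 = 473679232/75223 - 98493 = -6935259707/75223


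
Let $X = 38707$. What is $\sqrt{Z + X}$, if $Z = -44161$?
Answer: $3 i \sqrt{606} \approx 73.851 i$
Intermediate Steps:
$\sqrt{Z + X} = \sqrt{-44161 + 38707} = \sqrt{-5454} = 3 i \sqrt{606}$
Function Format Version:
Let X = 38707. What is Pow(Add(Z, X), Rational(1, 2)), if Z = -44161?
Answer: Mul(3, I, Pow(606, Rational(1, 2))) ≈ Mul(73.851, I)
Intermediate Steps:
Pow(Add(Z, X), Rational(1, 2)) = Pow(Add(-44161, 38707), Rational(1, 2)) = Pow(-5454, Rational(1, 2)) = Mul(3, I, Pow(606, Rational(1, 2)))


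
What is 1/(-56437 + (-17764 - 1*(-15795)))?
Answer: -1/58406 ≈ -1.7122e-5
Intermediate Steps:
1/(-56437 + (-17764 - 1*(-15795))) = 1/(-56437 + (-17764 + 15795)) = 1/(-56437 - 1969) = 1/(-58406) = -1/58406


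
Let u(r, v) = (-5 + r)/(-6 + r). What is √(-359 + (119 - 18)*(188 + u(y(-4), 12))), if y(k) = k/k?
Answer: √467745/5 ≈ 136.78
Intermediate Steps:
y(k) = 1
u(r, v) = (-5 + r)/(-6 + r)
√(-359 + (119 - 18)*(188 + u(y(-4), 12))) = √(-359 + (119 - 18)*(188 + (-5 + 1)/(-6 + 1))) = √(-359 + 101*(188 - 4/(-5))) = √(-359 + 101*(188 - ⅕*(-4))) = √(-359 + 101*(188 + ⅘)) = √(-359 + 101*(944/5)) = √(-359 + 95344/5) = √(93549/5) = √467745/5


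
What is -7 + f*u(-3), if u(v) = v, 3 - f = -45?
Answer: -151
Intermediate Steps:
f = 48 (f = 3 - 1*(-45) = 3 + 45 = 48)
-7 + f*u(-3) = -7 + 48*(-3) = -7 - 144 = -151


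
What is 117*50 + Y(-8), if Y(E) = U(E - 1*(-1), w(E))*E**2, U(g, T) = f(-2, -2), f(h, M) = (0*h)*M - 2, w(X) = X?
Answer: 5722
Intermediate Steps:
f(h, M) = -2 (f(h, M) = 0*M - 2 = 0 - 2 = -2)
U(g, T) = -2
Y(E) = -2*E**2
117*50 + Y(-8) = 117*50 - 2*(-8)**2 = 5850 - 2*64 = 5850 - 128 = 5722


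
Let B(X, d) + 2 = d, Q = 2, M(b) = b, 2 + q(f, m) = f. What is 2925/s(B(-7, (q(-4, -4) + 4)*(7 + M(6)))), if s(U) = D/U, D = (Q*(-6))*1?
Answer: 6825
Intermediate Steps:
q(f, m) = -2 + f
B(X, d) = -2 + d
D = -12 (D = (2*(-6))*1 = -12*1 = -12)
s(U) = -12/U
2925/s(B(-7, (q(-4, -4) + 4)*(7 + M(6)))) = 2925/((-12/(-2 + ((-2 - 4) + 4)*(7 + 6)))) = 2925/((-12/(-2 + (-6 + 4)*13))) = 2925/((-12/(-2 - 2*13))) = 2925/((-12/(-2 - 26))) = 2925/((-12/(-28))) = 2925/((-12*(-1/28))) = 2925/(3/7) = 2925*(7/3) = 6825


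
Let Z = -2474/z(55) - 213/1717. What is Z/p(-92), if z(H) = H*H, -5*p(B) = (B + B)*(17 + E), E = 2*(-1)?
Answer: -4892183/2867046600 ≈ -0.0017063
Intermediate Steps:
E = -2
p(B) = -6*B (p(B) = -(B + B)*(17 - 2)/5 = -2*B*15/5 = -6*B)
z(H) = H²
Z = -4892183/5193925 (Z = -2474/(55²) - 213/1717 = -2474/3025 - 213*1/1717 = -2474*1/3025 - 213/1717 = -2474/3025 - 213/1717 = -4892183/5193925 ≈ -0.94191)
Z/p(-92) = -4892183/(5193925*((-6*(-92)))) = -4892183/5193925/552 = -4892183/5193925*1/552 = -4892183/2867046600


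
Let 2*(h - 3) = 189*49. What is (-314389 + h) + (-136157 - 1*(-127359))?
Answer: -637107/2 ≈ -3.1855e+5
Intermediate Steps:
h = 9267/2 (h = 3 + (189*49)/2 = 3 + (½)*9261 = 3 + 9261/2 = 9267/2 ≈ 4633.5)
(-314389 + h) + (-136157 - 1*(-127359)) = (-314389 + 9267/2) + (-136157 - 1*(-127359)) = -619511/2 + (-136157 + 127359) = -619511/2 - 8798 = -637107/2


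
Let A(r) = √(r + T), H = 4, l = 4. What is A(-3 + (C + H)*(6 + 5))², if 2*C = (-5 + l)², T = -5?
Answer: 83/2 ≈ 41.500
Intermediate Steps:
C = ½ (C = (-5 + 4)²/2 = (½)*(-1)² = (½)*1 = ½ ≈ 0.50000)
A(r) = √(-5 + r) (A(r) = √(r - 5) = √(-5 + r))
A(-3 + (C + H)*(6 + 5))² = (√(-5 + (-3 + (½ + 4)*(6 + 5))))² = (√(-5 + (-3 + (9/2)*11)))² = (√(-5 + (-3 + 99/2)))² = (√(-5 + 93/2))² = (√(83/2))² = (√166/2)² = 83/2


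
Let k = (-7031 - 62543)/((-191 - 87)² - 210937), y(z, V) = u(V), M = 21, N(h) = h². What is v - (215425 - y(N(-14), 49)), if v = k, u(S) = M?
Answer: -28789321238/133653 ≈ -2.1540e+5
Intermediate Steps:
u(S) = 21
y(z, V) = 21
k = 69574/133653 (k = -69574/((-278)² - 210937) = -69574/(77284 - 210937) = -69574/(-133653) = -69574*(-1/133653) = 69574/133653 ≈ 0.52056)
v = 69574/133653 ≈ 0.52056
v - (215425 - y(N(-14), 49)) = 69574/133653 - (215425 - 1*21) = 69574/133653 - (215425 - 21) = 69574/133653 - 1*215404 = 69574/133653 - 215404 = -28789321238/133653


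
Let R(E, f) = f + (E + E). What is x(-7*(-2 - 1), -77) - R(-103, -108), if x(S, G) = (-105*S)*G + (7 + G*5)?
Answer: 169721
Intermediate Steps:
x(S, G) = 7 + 5*G - 105*G*S (x(S, G) = -105*G*S + (7 + 5*G) = 7 + 5*G - 105*G*S)
R(E, f) = f + 2*E
x(-7*(-2 - 1), -77) - R(-103, -108) = (7 + 5*(-77) - 105*(-77)*(-7*(-2 - 1))) - (-108 + 2*(-103)) = (7 - 385 - 105*(-77)*(-7*(-3))) - (-108 - 206) = (7 - 385 - 105*(-77)*21) - 1*(-314) = (7 - 385 + 169785) + 314 = 169407 + 314 = 169721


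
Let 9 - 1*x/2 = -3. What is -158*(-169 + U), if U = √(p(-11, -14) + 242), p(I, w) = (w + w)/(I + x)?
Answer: 26702 - 158*√40534/13 ≈ 24255.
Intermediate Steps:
x = 24 (x = 18 - 2*(-3) = 18 + 6 = 24)
p(I, w) = 2*w/(24 + I) (p(I, w) = (w + w)/(I + 24) = (2*w)/(24 + I) = 2*w/(24 + I))
U = √40534/13 (U = √(2*(-14)/(24 - 11) + 242) = √(2*(-14)/13 + 242) = √(2*(-14)*(1/13) + 242) = √(-28/13 + 242) = √(3118/13) = √40534/13 ≈ 15.487)
-158*(-169 + U) = -158*(-169 + √40534/13) = 26702 - 158*√40534/13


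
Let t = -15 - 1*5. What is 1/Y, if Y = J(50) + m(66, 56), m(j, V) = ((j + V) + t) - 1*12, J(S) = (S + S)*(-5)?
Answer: -1/410 ≈ -0.0024390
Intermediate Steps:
J(S) = -10*S (J(S) = (2*S)*(-5) = -10*S)
t = -20 (t = -15 - 5 = -20)
m(j, V) = -32 + V + j (m(j, V) = ((j + V) - 20) - 1*12 = ((V + j) - 20) - 12 = (-20 + V + j) - 12 = -32 + V + j)
Y = -410 (Y = -10*50 + (-32 + 56 + 66) = -500 + 90 = -410)
1/Y = 1/(-410) = -1/410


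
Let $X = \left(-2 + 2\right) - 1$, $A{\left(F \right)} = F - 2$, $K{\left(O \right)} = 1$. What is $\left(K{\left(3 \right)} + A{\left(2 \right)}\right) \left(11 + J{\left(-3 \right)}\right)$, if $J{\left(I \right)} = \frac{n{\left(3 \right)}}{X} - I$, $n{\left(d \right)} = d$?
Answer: $11$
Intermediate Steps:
$A{\left(F \right)} = -2 + F$ ($A{\left(F \right)} = F - 2 = -2 + F$)
$X = -1$ ($X = 0 - 1 = -1$)
$J{\left(I \right)} = -3 - I$ ($J{\left(I \right)} = \frac{3}{-1} - I = 3 \left(-1\right) - I = -3 - I$)
$\left(K{\left(3 \right)} + A{\left(2 \right)}\right) \left(11 + J{\left(-3 \right)}\right) = \left(1 + \left(-2 + 2\right)\right) \left(11 - 0\right) = \left(1 + 0\right) \left(11 + \left(-3 + 3\right)\right) = 1 \left(11 + 0\right) = 1 \cdot 11 = 11$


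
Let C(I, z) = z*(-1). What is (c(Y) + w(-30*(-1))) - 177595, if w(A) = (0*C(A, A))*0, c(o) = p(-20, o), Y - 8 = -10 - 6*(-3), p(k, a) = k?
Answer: -177615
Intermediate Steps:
C(I, z) = -z
Y = 16 (Y = 8 + (-10 - 6*(-3)) = 8 + (-10 + 18) = 8 + 8 = 16)
c(o) = -20
w(A) = 0 (w(A) = (0*(-A))*0 = 0*0 = 0)
(c(Y) + w(-30*(-1))) - 177595 = (-20 + 0) - 177595 = -20 - 177595 = -177615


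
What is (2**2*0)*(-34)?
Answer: 0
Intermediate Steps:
(2**2*0)*(-34) = (4*0)*(-34) = 0*(-34) = 0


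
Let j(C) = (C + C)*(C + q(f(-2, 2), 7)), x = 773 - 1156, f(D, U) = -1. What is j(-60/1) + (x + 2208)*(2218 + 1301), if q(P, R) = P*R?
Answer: 6430215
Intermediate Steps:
x = -383
j(C) = 2*C*(-7 + C) (j(C) = (C + C)*(C - 1*7) = (2*C)*(C - 7) = (2*C)*(-7 + C) = 2*C*(-7 + C))
j(-60/1) + (x + 2208)*(2218 + 1301) = 2*(-60/1)*(-7 - 60/1) + (-383 + 2208)*(2218 + 1301) = 2*(-60*1)*(-7 - 60*1) + 1825*3519 = 2*(-60)*(-7 - 60) + 6422175 = 2*(-60)*(-67) + 6422175 = 8040 + 6422175 = 6430215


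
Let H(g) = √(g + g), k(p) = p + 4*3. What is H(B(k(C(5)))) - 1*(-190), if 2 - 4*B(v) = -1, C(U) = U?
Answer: 190 + √6/2 ≈ 191.22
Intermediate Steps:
k(p) = 12 + p (k(p) = p + 12 = 12 + p)
B(v) = ¾ (B(v) = ½ - ¼*(-1) = ½ + ¼ = ¾)
H(g) = √2*√g (H(g) = √(2*g) = √2*√g)
H(B(k(C(5)))) - 1*(-190) = √2*√(¾) - 1*(-190) = √2*(√3/2) + 190 = √6/2 + 190 = 190 + √6/2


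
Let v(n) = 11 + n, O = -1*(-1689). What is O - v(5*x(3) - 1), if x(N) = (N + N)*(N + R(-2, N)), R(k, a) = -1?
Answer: 1619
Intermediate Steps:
x(N) = 2*N*(-1 + N) (x(N) = (N + N)*(N - 1) = (2*N)*(-1 + N) = 2*N*(-1 + N))
O = 1689
O - v(5*x(3) - 1) = 1689 - (11 + (5*(2*3*(-1 + 3)) - 1)) = 1689 - (11 + (5*(2*3*2) - 1)) = 1689 - (11 + (5*12 - 1)) = 1689 - (11 + (60 - 1)) = 1689 - (11 + 59) = 1689 - 1*70 = 1689 - 70 = 1619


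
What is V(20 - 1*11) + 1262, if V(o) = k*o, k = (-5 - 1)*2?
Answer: 1154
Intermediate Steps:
k = -12 (k = -6*2 = -12)
V(o) = -12*o
V(20 - 1*11) + 1262 = -12*(20 - 1*11) + 1262 = -12*(20 - 11) + 1262 = -12*9 + 1262 = -108 + 1262 = 1154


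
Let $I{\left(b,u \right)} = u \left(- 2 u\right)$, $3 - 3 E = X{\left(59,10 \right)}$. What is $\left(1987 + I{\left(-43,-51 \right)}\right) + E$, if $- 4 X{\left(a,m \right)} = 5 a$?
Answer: $- \frac{38273}{12} \approx -3189.4$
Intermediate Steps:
$X{\left(a,m \right)} = - \frac{5 a}{4}$
$E = \frac{307}{12}$ ($E = 1 - \frac{\left(- \frac{5}{4}\right) 59}{3} = 1 - - \frac{295}{12} = 1 + \frac{295}{12} = \frac{307}{12} \approx 25.583$)
$I{\left(b,u \right)} = - 2 u^{2}$
$\left(1987 + I{\left(-43,-51 \right)}\right) + E = \left(1987 - 2 \left(-51\right)^{2}\right) + \frac{307}{12} = \left(1987 - 5202\right) + \frac{307}{12} = -3215 + \frac{307}{12} = - \frac{38273}{12}$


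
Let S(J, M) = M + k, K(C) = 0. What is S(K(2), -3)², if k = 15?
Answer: 144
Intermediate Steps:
S(J, M) = 15 + M (S(J, M) = M + 15 = 15 + M)
S(K(2), -3)² = (15 - 3)² = 12² = 144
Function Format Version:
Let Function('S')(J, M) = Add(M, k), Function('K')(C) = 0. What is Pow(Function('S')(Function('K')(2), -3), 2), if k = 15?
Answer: 144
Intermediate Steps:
Function('S')(J, M) = Add(15, M) (Function('S')(J, M) = Add(M, 15) = Add(15, M))
Pow(Function('S')(Function('K')(2), -3), 2) = Pow(Add(15, -3), 2) = Pow(12, 2) = 144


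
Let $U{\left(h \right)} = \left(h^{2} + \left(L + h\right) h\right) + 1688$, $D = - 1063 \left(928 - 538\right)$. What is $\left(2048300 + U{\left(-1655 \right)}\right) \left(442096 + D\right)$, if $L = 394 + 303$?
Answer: $175464569578$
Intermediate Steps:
$L = 697$
$D = -414570$ ($D = \left(-1063\right) 390 = -414570$)
$U{\left(h \right)} = 1688 + h^{2} + h \left(697 + h\right)$ ($U{\left(h \right)} = \left(h^{2} + \left(697 + h\right) h\right) + 1688 = \left(h^{2} + h \left(697 + h\right)\right) + 1688 = 1688 + h^{2} + h \left(697 + h\right)$)
$\left(2048300 + U{\left(-1655 \right)}\right) \left(442096 + D\right) = \left(2048300 + \left(1688 + 2 \left(-1655\right)^{2} + 697 \left(-1655\right)\right)\right) \left(442096 - 414570\right) = \left(2048300 + \left(1688 + 2 \cdot 2739025 - 1153535\right)\right) 27526 = \left(2048300 + \left(1688 + 5478050 - 1153535\right)\right) 27526 = \left(2048300 + 4326203\right) 27526 = 6374503 \cdot 27526 = 175464569578$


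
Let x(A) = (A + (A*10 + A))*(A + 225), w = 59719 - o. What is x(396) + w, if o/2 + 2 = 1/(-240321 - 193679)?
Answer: 653325155001/217000 ≈ 3.0107e+6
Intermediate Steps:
o = -868001/217000 (o = -4 + 2/(-240321 - 193679) = -4 + 2/(-434000) = -4 + 2*(-1/434000) = -4 - 1/217000 = -868001/217000 ≈ -4.0000)
w = 12959891001/217000 (w = 59719 - 1*(-868001/217000) = 59719 + 868001/217000 = 12959891001/217000 ≈ 59723.)
x(A) = 12*A*(225 + A) (x(A) = (A + (10*A + A))*(225 + A) = (A + 11*A)*(225 + A) = (12*A)*(225 + A) = 12*A*(225 + A))
x(396) + w = 12*396*(225 + 396) + 12959891001/217000 = 12*396*621 + 12959891001/217000 = 2950992 + 12959891001/217000 = 653325155001/217000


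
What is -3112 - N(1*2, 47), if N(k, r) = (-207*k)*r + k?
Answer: 16344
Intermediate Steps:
N(k, r) = k - 207*k*r (N(k, r) = -207*k*r + k = k - 207*k*r)
-3112 - N(1*2, 47) = -3112 - 1*2*(1 - 207*47) = -3112 - 2*(1 - 9729) = -3112 - 2*(-9728) = -3112 - 1*(-19456) = -3112 + 19456 = 16344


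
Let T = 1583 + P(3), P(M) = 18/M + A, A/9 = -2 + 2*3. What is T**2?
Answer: 2640625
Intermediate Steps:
A = 36 (A = 9*(-2 + 2*3) = 9*(-2 + 6) = 9*4 = 36)
P(M) = 36 + 18/M (P(M) = 18/M + 36 = 36 + 18/M)
T = 1625 (T = 1583 + (36 + 18/3) = 1583 + (36 + 18*(1/3)) = 1583 + (36 + 6) = 1583 + 42 = 1625)
T**2 = 1625**2 = 2640625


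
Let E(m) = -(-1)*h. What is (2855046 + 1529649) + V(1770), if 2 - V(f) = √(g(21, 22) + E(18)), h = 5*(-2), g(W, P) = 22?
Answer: 4384697 - 2*√3 ≈ 4.3847e+6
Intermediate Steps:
h = -10
E(m) = -10 (E(m) = -(-1)*(-10) = -1*10 = -10)
V(f) = 2 - 2*√3 (V(f) = 2 - √(22 - 10) = 2 - √12 = 2 - 2*√3)
(2855046 + 1529649) + V(1770) = (2855046 + 1529649) + (2 - 2*√3) = 4384695 + (2 - 2*√3) = 4384697 - 2*√3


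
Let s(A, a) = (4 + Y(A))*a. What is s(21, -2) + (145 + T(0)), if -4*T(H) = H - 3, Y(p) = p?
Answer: 383/4 ≈ 95.750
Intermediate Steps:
T(H) = ¾ - H/4 (T(H) = -(H - 3)/4 = -(-3 + H)/4 = ¾ - H/4)
s(A, a) = a*(4 + A) (s(A, a) = (4 + A)*a = a*(4 + A))
s(21, -2) + (145 + T(0)) = -2*(4 + 21) + (145 + (¾ - ¼*0)) = -2*25 + (145 + (¾ + 0)) = -50 + (145 + ¾) = -50 + 583/4 = 383/4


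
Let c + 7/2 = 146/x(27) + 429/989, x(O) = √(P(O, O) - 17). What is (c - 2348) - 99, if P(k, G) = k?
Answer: -4846231/1978 + 73*√10/5 ≈ -2403.9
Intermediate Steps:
x(O) = √(-17 + O) (x(O) = √(O - 17) = √(-17 + O))
c = -6065/1978 + 73*√10/5 (c = -7/2 + (146/(√(-17 + 27)) + 429/989) = -7/2 + (146/(√10) + 429*(1/989)) = -7/2 + (146*(√10/10) + 429/989) = -7/2 + (73*√10/5 + 429/989) = -7/2 + (429/989 + 73*√10/5) = -6065/1978 + 73*√10/5 ≈ 43.103)
(c - 2348) - 99 = ((-6065/1978 + 73*√10/5) - 2348) - 99 = (-4650409/1978 + 73*√10/5) - 99 = -4846231/1978 + 73*√10/5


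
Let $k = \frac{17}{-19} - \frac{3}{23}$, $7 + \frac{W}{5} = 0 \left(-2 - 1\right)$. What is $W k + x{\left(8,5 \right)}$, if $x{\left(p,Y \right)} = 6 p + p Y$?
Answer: $\frac{54136}{437} \approx 123.88$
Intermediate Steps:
$W = -35$ ($W = -35 + 5 \cdot 0 \left(-2 - 1\right) = -35 + 5 \cdot 0 \left(-3\right) = -35 + 5 \cdot 0 = -35 + 0 = -35$)
$x{\left(p,Y \right)} = 6 p + Y p$
$k = - \frac{448}{437}$ ($k = 17 \left(- \frac{1}{19}\right) - \frac{3}{23} = - \frac{17}{19} - \frac{3}{23} = - \frac{448}{437} \approx -1.0252$)
$W k + x{\left(8,5 \right)} = \left(-35\right) \left(- \frac{448}{437}\right) + 8 \left(6 + 5\right) = \frac{15680}{437} + 8 \cdot 11 = \frac{15680}{437} + 88 = \frac{54136}{437}$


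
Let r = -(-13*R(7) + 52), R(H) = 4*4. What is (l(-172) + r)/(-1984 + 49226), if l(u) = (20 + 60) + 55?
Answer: 291/47242 ≈ 0.0061598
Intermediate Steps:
R(H) = 16
l(u) = 135 (l(u) = 80 + 55 = 135)
r = 156 (r = -(-13*16 + 52) = -(-208 + 52) = -1*(-156) = 156)
(l(-172) + r)/(-1984 + 49226) = (135 + 156)/(-1984 + 49226) = 291/47242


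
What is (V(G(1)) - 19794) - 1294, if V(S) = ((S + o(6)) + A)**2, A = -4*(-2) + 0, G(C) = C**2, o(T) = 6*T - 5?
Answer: -19488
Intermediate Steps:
o(T) = -5 + 6*T
A = 8 (A = 8 + 0 = 8)
V(S) = (39 + S)**2 (V(S) = ((S + (-5 + 6*6)) + 8)**2 = ((S + (-5 + 36)) + 8)**2 = ((S + 31) + 8)**2 = ((31 + S) + 8)**2 = (39 + S)**2)
(V(G(1)) - 19794) - 1294 = ((39 + 1**2)**2 - 19794) - 1294 = ((39 + 1)**2 - 19794) - 1294 = (40**2 - 19794) - 1294 = (1600 - 19794) - 1294 = -18194 - 1294 = -19488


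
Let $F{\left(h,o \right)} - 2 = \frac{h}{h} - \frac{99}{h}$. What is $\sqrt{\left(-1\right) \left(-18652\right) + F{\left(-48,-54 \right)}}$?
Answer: $\frac{\sqrt{298513}}{4} \approx 136.59$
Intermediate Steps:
$F{\left(h,o \right)} = 3 - \frac{99}{h}$ ($F{\left(h,o \right)} = 2 - \left(\frac{99}{h} - \frac{h}{h}\right) = 2 + \left(1 - \frac{99}{h}\right) = 3 - \frac{99}{h}$)
$\sqrt{\left(-1\right) \left(-18652\right) + F{\left(-48,-54 \right)}} = \sqrt{\left(-1\right) \left(-18652\right) + \left(3 - \frac{99}{-48}\right)} = \sqrt{18652 + \left(3 - - \frac{33}{16}\right)} = \sqrt{18652 + \left(3 + \frac{33}{16}\right)} = \sqrt{18652 + \frac{81}{16}} = \sqrt{\frac{298513}{16}} = \frac{\sqrt{298513}}{4}$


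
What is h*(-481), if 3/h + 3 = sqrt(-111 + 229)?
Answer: -4329/109 - 1443*sqrt(118)/109 ≈ -183.52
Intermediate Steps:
h = 3/(-3 + sqrt(118)) (h = 3/(-3 + sqrt(-111 + 229)) = 3/(-3 + sqrt(118)) ≈ 0.38154)
h*(-481) = (9/109 + 3*sqrt(118)/109)*(-481) = -4329/109 - 1443*sqrt(118)/109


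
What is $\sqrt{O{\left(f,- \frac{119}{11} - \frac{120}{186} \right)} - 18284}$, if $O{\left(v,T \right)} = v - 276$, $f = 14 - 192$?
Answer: $3 i \sqrt{2082} \approx 136.89 i$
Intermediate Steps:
$f = -178$
$O{\left(v,T \right)} = -276 + v$ ($O{\left(v,T \right)} = v - 276 = -276 + v$)
$\sqrt{O{\left(f,- \frac{119}{11} - \frac{120}{186} \right)} - 18284} = \sqrt{\left(-276 - 178\right) - 18284} = \sqrt{-454 - 18284} = \sqrt{-18738} = 3 i \sqrt{2082}$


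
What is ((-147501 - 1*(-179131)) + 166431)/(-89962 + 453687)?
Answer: 198061/363725 ≈ 0.54453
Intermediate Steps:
((-147501 - 1*(-179131)) + 166431)/(-89962 + 453687) = ((-147501 + 179131) + 166431)/363725 = (31630 + 166431)*(1/363725) = 198061*(1/363725) = 198061/363725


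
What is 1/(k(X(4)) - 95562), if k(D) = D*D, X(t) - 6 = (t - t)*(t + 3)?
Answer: -1/95526 ≈ -1.0468e-5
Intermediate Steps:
X(t) = 6 (X(t) = 6 + (t - t)*(t + 3) = 6 + 0*(3 + t) = 6 + 0 = 6)
k(D) = D²
1/(k(X(4)) - 95562) = 1/(6² - 95562) = 1/(36 - 95562) = 1/(-95526) = -1/95526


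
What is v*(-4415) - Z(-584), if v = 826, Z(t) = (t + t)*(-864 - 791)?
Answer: -5579830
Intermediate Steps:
Z(t) = -3310*t (Z(t) = (2*t)*(-1655) = -3310*t)
v*(-4415) - Z(-584) = 826*(-4415) - (-3310)*(-584) = -3646790 - 1*1933040 = -3646790 - 1933040 = -5579830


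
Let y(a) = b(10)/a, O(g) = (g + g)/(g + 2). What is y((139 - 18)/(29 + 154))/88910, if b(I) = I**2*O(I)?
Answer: 3050/1075811 ≈ 0.0028351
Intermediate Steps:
O(g) = 2*g/(2 + g) (O(g) = (2*g)/(2 + g) = 2*g/(2 + g))
b(I) = 2*I**3/(2 + I) (b(I) = I**2*(2*I/(2 + I)) = 2*I**3/(2 + I))
y(a) = 500/(3*a) (y(a) = (2*10**3/(2 + 10))/a = (2*1000/12)/a = (2*1000*(1/12))/a = 500/(3*a))
y((139 - 18)/(29 + 154))/88910 = (500/(3*(((139 - 18)/(29 + 154)))))/88910 = (500/(3*((121/183))))*(1/88910) = (500/(3*((121*(1/183)))))*(1/88910) = (500/(3*(121/183)))*(1/88910) = ((500/3)*(183/121))*(1/88910) = (30500/121)*(1/88910) = 3050/1075811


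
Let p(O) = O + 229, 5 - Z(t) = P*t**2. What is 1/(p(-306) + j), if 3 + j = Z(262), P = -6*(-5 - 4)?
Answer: -1/3706851 ≈ -2.6977e-7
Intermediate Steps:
P = 54 (P = -6*(-9) = 54)
Z(t) = 5 - 54*t**2
p(O) = 229 + O
j = -3706774 (j = -3 + (5 - 54*262**2) = -3 + (5 - 54*68644) = -3 + (5 - 3706776) = -3 - 3706771 = -3706774)
1/(p(-306) + j) = 1/((229 - 306) - 3706774) = 1/(-77 - 3706774) = 1/(-3706851) = -1/3706851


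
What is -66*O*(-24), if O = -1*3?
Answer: -4752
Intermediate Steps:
O = -3
-66*O*(-24) = -(-198)*(-24) = -66*72 = -4752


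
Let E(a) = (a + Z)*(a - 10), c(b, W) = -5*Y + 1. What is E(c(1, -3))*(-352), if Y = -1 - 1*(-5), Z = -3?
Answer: -224576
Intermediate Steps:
Y = 4 (Y = -1 + 5 = 4)
c(b, W) = -19 (c(b, W) = -5*4 + 1 = -20 + 1 = -19)
E(a) = (-10 + a)*(-3 + a) (E(a) = (a - 3)*(a - 10) = (-3 + a)*(-10 + a) = (-10 + a)*(-3 + a))
E(c(1, -3))*(-352) = (30 + (-19)² - 13*(-19))*(-352) = (30 + 361 + 247)*(-352) = 638*(-352) = -224576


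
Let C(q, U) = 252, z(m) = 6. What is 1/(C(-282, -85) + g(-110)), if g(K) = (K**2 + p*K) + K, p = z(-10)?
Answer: 1/11582 ≈ 8.6341e-5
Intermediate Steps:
p = 6
g(K) = K**2 + 7*K (g(K) = (K**2 + 6*K) + K = K**2 + 7*K)
1/(C(-282, -85) + g(-110)) = 1/(252 - 110*(7 - 110)) = 1/(252 - 110*(-103)) = 1/(252 + 11330) = 1/11582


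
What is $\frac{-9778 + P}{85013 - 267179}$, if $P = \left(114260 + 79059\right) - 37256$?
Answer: $- \frac{146285}{182166} \approx -0.80303$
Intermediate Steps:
$P = 156063$ ($P = 193319 - 37256 = 156063$)
$\frac{-9778 + P}{85013 - 267179} = \frac{-9778 + 156063}{85013 - 267179} = \frac{146285}{85013 - 267179} = \frac{146285}{-182166} = 146285 \left(- \frac{1}{182166}\right) = - \frac{146285}{182166}$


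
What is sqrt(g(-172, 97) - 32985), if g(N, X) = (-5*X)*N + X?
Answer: 2*sqrt(12633) ≈ 224.79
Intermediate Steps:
g(N, X) = X - 5*N*X (g(N, X) = -5*N*X + X = X - 5*N*X)
sqrt(g(-172, 97) - 32985) = sqrt(97*(1 - 5*(-172)) - 32985) = sqrt(97*(1 + 860) - 32985) = sqrt(97*861 - 32985) = sqrt(83517 - 32985) = sqrt(50532) = 2*sqrt(12633)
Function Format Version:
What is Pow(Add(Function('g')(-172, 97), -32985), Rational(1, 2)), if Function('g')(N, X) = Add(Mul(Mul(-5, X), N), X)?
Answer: Mul(2, Pow(12633, Rational(1, 2))) ≈ 224.79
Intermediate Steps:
Function('g')(N, X) = Add(X, Mul(-5, N, X)) (Function('g')(N, X) = Add(Mul(-5, N, X), X) = Add(X, Mul(-5, N, X)))
Pow(Add(Function('g')(-172, 97), -32985), Rational(1, 2)) = Pow(Add(Mul(97, Add(1, Mul(-5, -172))), -32985), Rational(1, 2)) = Pow(Add(Mul(97, Add(1, 860)), -32985), Rational(1, 2)) = Pow(Add(Mul(97, 861), -32985), Rational(1, 2)) = Pow(Add(83517, -32985), Rational(1, 2)) = Pow(50532, Rational(1, 2)) = Mul(2, Pow(12633, Rational(1, 2)))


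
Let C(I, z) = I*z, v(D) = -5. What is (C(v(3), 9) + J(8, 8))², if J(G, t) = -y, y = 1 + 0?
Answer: 2116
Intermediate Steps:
y = 1
J(G, t) = -1 (J(G, t) = -1*1 = -1)
(C(v(3), 9) + J(8, 8))² = (-5*9 - 1)² = (-45 - 1)² = (-46)² = 2116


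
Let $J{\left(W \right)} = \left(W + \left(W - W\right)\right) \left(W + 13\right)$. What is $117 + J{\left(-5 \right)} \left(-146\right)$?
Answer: $5957$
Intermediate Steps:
$J{\left(W \right)} = W \left(13 + W\right)$ ($J{\left(W \right)} = \left(W + 0\right) \left(13 + W\right) = W \left(13 + W\right)$)
$117 + J{\left(-5 \right)} \left(-146\right) = 117 + - 5 \left(13 - 5\right) \left(-146\right) = 117 + \left(-5\right) 8 \left(-146\right) = 117 - -5840 = 117 + 5840 = 5957$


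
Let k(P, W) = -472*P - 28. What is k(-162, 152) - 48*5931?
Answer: -208252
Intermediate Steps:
k(P, W) = -28 - 472*P
k(-162, 152) - 48*5931 = (-28 - 472*(-162)) - 48*5931 = (-28 + 76464) - 1*284688 = 76436 - 284688 = -208252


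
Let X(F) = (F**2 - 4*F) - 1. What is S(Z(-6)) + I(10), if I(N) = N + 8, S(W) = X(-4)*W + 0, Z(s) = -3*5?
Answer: -447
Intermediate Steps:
Z(s) = -15
X(F) = -1 + F**2 - 4*F
S(W) = 31*W (S(W) = (-1 + (-4)**2 - 4*(-4))*W + 0 = (-1 + 16 + 16)*W + 0 = 31*W + 0 = 31*W)
I(N) = 8 + N
S(Z(-6)) + I(10) = 31*(-15) + (8 + 10) = -465 + 18 = -447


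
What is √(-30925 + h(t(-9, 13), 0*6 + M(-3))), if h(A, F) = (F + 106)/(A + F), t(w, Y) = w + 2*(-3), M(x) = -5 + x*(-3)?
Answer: I*√30935 ≈ 175.88*I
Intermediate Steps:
M(x) = -5 - 3*x
t(w, Y) = -6 + w (t(w, Y) = w - 6 = -6 + w)
h(A, F) = (106 + F)/(A + F)
√(-30925 + h(t(-9, 13), 0*6 + M(-3))) = √(-30925 + (106 + (0*6 + (-5 - 3*(-3))))/((-6 - 9) + (0*6 + (-5 - 3*(-3))))) = √(-30925 + (106 + (0 + (-5 + 9)))/(-15 + (0 + (-5 + 9)))) = √(-30925 + (106 + (0 + 4))/(-15 + (0 + 4))) = √(-30925 + (106 + 4)/(-15 + 4)) = √(-30925 + 110/(-11)) = √(-30925 - 1/11*110) = √(-30925 - 10) = √(-30935) = I*√30935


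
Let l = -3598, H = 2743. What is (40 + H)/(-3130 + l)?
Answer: -2783/6728 ≈ -0.41364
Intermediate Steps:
(40 + H)/(-3130 + l) = (40 + 2743)/(-3130 - 3598) = 2783/(-6728) = 2783*(-1/6728) = -2783/6728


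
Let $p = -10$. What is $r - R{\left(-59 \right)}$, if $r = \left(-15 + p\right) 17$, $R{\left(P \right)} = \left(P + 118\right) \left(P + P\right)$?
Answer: $6537$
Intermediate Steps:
$R{\left(P \right)} = 2 P \left(118 + P\right)$ ($R{\left(P \right)} = \left(118 + P\right) 2 P = 2 P \left(118 + P\right)$)
$r = -425$ ($r = \left(-15 - 10\right) 17 = \left(-25\right) 17 = -425$)
$r - R{\left(-59 \right)} = -425 - 2 \left(-59\right) \left(118 - 59\right) = -425 - 2 \left(-59\right) 59 = -425 - -6962 = -425 + 6962 = 6537$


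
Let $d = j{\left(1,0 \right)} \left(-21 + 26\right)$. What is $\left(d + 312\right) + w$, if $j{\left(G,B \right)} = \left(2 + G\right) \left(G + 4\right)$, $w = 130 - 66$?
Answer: $451$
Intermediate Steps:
$w = 64$
$j{\left(G,B \right)} = \left(2 + G\right) \left(4 + G\right)$
$d = 75$ ($d = \left(8 + 1^{2} + 6 \cdot 1\right) \left(-21 + 26\right) = \left(8 + 1 + 6\right) 5 = 15 \cdot 5 = 75$)
$\left(d + 312\right) + w = \left(75 + 312\right) + 64 = 387 + 64 = 451$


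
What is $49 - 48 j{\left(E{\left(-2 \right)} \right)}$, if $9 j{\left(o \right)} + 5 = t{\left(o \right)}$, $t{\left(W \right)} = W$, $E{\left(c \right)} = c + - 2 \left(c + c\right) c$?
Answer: $\frac{515}{3} \approx 171.67$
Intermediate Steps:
$E{\left(c \right)} = c - 4 c^{2}$ ($E{\left(c \right)} = c + - 2 \cdot 2 c c = c + - 4 c c = c - 4 c^{2}$)
$j{\left(o \right)} = - \frac{5}{9} + \frac{o}{9}$
$49 - 48 j{\left(E{\left(-2 \right)} \right)} = 49 - 48 \left(- \frac{5}{9} + \frac{\left(-2\right) \left(1 - -8\right)}{9}\right) = 49 - 48 \left(- \frac{5}{9} + \frac{\left(-2\right) \left(1 + 8\right)}{9}\right) = 49 - 48 \left(- \frac{5}{9} + \frac{\left(-2\right) 9}{9}\right) = 49 - 48 \left(- \frac{5}{9} + \frac{1}{9} \left(-18\right)\right) = 49 - 48 \left(- \frac{5}{9} - 2\right) = 49 - - \frac{368}{3} = 49 + \frac{368}{3} = \frac{515}{3}$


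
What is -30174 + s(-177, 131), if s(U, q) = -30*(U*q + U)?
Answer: 670746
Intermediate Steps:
s(U, q) = -30*U - 30*U*q (s(U, q) = -30*(U + U*q) = -30*U - 30*U*q)
-30174 + s(-177, 131) = -30174 - 30*(-177)*(1 + 131) = -30174 - 30*(-177)*132 = -30174 + 700920 = 670746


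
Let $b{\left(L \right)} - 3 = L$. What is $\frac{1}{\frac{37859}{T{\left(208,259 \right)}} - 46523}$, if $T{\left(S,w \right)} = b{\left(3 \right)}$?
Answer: $- \frac{6}{241279} \approx -2.4867 \cdot 10^{-5}$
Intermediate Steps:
$b{\left(L \right)} = 3 + L$
$T{\left(S,w \right)} = 6$ ($T{\left(S,w \right)} = 3 + 3 = 6$)
$\frac{1}{\frac{37859}{T{\left(208,259 \right)}} - 46523} = \frac{1}{\frac{37859}{6} - 46523} = \frac{1}{- \frac{241279}{6}} = - \frac{6}{241279}$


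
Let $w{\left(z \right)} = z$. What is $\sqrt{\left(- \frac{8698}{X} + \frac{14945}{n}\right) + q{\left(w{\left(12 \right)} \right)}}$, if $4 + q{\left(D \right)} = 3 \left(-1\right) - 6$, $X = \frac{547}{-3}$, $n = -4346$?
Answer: $\frac{\sqrt{176690480734186}}{2377262} \approx 5.5915$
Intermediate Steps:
$X = - \frac{547}{3}$ ($X = 547 \left(- \frac{1}{3}\right) = - \frac{547}{3} \approx -182.33$)
$q{\left(D \right)} = -13$ ($q{\left(D \right)} = -4 + \left(3 \left(-1\right) - 6\right) = -4 - 9 = -13$)
$\sqrt{\left(- \frac{8698}{X} + \frac{14945}{n}\right) + q{\left(w{\left(12 \right)} \right)}} = \sqrt{\left(- \frac{8698}{- \frac{547}{3}} + \frac{14945}{-4346}\right) - 13} = \sqrt{\left(\left(-8698\right) \left(- \frac{3}{547}\right) + 14945 \left(- \frac{1}{4346}\right)\right) - 13} = \sqrt{\left(\frac{26094}{547} - \frac{14945}{4346}\right) - 13} = \sqrt{\frac{105229609}{2377262} - 13} = \sqrt{\frac{74325203}{2377262}} = \frac{\sqrt{176690480734186}}{2377262}$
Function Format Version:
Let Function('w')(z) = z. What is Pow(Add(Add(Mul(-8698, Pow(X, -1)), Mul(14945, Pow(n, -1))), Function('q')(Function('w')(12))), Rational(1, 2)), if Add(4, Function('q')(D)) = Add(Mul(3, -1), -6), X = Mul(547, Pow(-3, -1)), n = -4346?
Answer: Mul(Rational(1, 2377262), Pow(176690480734186, Rational(1, 2))) ≈ 5.5915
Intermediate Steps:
X = Rational(-547, 3) (X = Mul(547, Rational(-1, 3)) = Rational(-547, 3) ≈ -182.33)
Function('q')(D) = -13 (Function('q')(D) = Add(-4, Add(Mul(3, -1), -6)) = Add(-4, Add(-3, -6)) = Add(-4, -9) = -13)
Pow(Add(Add(Mul(-8698, Pow(X, -1)), Mul(14945, Pow(n, -1))), Function('q')(Function('w')(12))), Rational(1, 2)) = Pow(Add(Add(Mul(-8698, Pow(Rational(-547, 3), -1)), Mul(14945, Pow(-4346, -1))), -13), Rational(1, 2)) = Pow(Add(Add(Mul(-8698, Rational(-3, 547)), Mul(14945, Rational(-1, 4346))), -13), Rational(1, 2)) = Pow(Add(Add(Rational(26094, 547), Rational(-14945, 4346)), -13), Rational(1, 2)) = Pow(Add(Rational(105229609, 2377262), -13), Rational(1, 2)) = Pow(Rational(74325203, 2377262), Rational(1, 2)) = Mul(Rational(1, 2377262), Pow(176690480734186, Rational(1, 2)))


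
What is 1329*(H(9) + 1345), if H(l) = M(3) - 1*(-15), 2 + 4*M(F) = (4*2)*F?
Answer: 3629499/2 ≈ 1.8148e+6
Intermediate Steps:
M(F) = -1/2 + 2*F (M(F) = -1/2 + ((4*2)*F)/4 = -1/2 + (8*F)/4 = -1/2 + 2*F)
H(l) = 41/2 (H(l) = (-1/2 + 2*3) - 1*(-15) = (-1/2 + 6) + 15 = 11/2 + 15 = 41/2)
1329*(H(9) + 1345) = 1329*(41/2 + 1345) = 1329*(2731/2) = 3629499/2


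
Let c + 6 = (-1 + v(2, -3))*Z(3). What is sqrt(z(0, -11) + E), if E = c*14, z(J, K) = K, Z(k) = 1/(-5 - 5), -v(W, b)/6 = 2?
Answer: 8*I*sqrt(30)/5 ≈ 8.7636*I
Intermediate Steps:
v(W, b) = -12 (v(W, b) = -6*2 = -12)
Z(k) = -1/10 (Z(k) = 1/(-10) = -1/10)
c = -47/10 (c = -6 + (-1 - 12)*(-1/10) = -6 - 13*(-1/10) = -6 + 13/10 = -47/10 ≈ -4.7000)
E = -329/5 (E = -47/10*14 = -329/5 ≈ -65.800)
sqrt(z(0, -11) + E) = sqrt(-11 - 329/5) = sqrt(-384/5) = 8*I*sqrt(30)/5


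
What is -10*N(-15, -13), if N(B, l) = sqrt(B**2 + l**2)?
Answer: -10*sqrt(394) ≈ -198.49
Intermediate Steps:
-10*N(-15, -13) = -10*sqrt((-15)**2 + (-13)**2) = -10*sqrt(225 + 169) = -10*sqrt(394)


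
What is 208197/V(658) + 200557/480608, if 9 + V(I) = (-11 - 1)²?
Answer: 3706971073/2403040 ≈ 1542.6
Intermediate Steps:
V(I) = 135 (V(I) = -9 + (-11 - 1)² = -9 + (-12)² = -9 + 144 = 135)
208197/V(658) + 200557/480608 = 208197/135 + 200557/480608 = 208197*(1/135) + 200557*(1/480608) = 7711/5 + 200557/480608 = 3706971073/2403040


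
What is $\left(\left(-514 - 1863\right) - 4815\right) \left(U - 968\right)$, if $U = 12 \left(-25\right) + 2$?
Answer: $9105072$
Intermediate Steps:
$U = -298$ ($U = -300 + 2 = -298$)
$\left(\left(-514 - 1863\right) - 4815\right) \left(U - 968\right) = \left(\left(-514 - 1863\right) - 4815\right) \left(-298 - 968\right) = \left(-2377 - 4815\right) \left(-1266\right) = \left(-7192\right) \left(-1266\right) = 9105072$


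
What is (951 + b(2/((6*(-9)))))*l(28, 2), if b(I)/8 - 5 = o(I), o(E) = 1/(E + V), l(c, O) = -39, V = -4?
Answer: -4204317/109 ≈ -38572.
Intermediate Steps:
o(E) = 1/(-4 + E) (o(E) = 1/(E - 4) = 1/(-4 + E))
b(I) = 40 + 8/(-4 + I)
(951 + b(2/((6*(-9)))))*l(28, 2) = (951 + 8*(-19 + 5*(2/((6*(-9)))))/(-4 + 2/((6*(-9)))))*(-39) = (951 + 8*(-19 + 5*(2/(-54)))/(-4 + 2/(-54)))*(-39) = (951 + 8*(-19 + 5*(2*(-1/54)))/(-4 + 2*(-1/54)))*(-39) = (951 + 8*(-19 + 5*(-1/27))/(-4 - 1/27))*(-39) = (951 + 8*(-19 - 5/27)/(-109/27))*(-39) = (951 + 8*(-27/109)*(-518/27))*(-39) = (951 + 4144/109)*(-39) = (107803/109)*(-39) = -4204317/109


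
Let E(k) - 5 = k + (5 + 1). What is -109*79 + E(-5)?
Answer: -8605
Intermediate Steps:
E(k) = 11 + k (E(k) = 5 + (k + (5 + 1)) = 5 + (k + 6) = 5 + (6 + k) = 11 + k)
-109*79 + E(-5) = -109*79 + (11 - 5) = -8611 + 6 = -8605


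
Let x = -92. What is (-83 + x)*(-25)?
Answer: 4375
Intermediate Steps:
(-83 + x)*(-25) = (-83 - 92)*(-25) = -175*(-25) = 4375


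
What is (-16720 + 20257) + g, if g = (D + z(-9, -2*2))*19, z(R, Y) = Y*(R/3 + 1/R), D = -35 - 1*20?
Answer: 24556/9 ≈ 2728.4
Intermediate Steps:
D = -55 (D = -35 - 20 = -55)
z(R, Y) = Y*(1/R + R/3) (z(R, Y) = Y*(R*(1/3) + 1/R) = Y*(R/3 + 1/R) = Y*(1/R + R/3))
g = -7277/9 (g = (-55 + (-2*2/(-9) + (1/3)*(-9)*(-2*2)))*19 = (-55 + (-4*(-1/9) + (1/3)*(-9)*(-4)))*19 = (-55 + (4/9 + 12))*19 = (-55 + 112/9)*19 = -383/9*19 = -7277/9 ≈ -808.56)
(-16720 + 20257) + g = (-16720 + 20257) - 7277/9 = 3537 - 7277/9 = 24556/9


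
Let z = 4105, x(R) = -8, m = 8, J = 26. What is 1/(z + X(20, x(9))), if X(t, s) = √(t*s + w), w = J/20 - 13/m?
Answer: 164200/674047413 - 22*I*√530/674047413 ≈ 0.0002436 - 7.514e-7*I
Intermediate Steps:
w = -13/40 (w = 26/20 - 13/8 = 26*(1/20) - 13*⅛ = 13/10 - 13/8 = -13/40 ≈ -0.32500)
X(t, s) = √(-13/40 + s*t) (X(t, s) = √(t*s - 13/40) = √(s*t - 13/40) = √(-13/40 + s*t))
1/(z + X(20, x(9))) = 1/(4105 + √(-130 + 400*(-8)*20)/20) = 1/(4105 + √(-130 - 64000)/20) = 1/(4105 + √(-64130)/20) = 1/(4105 + (11*I*√530)/20) = 1/(4105 + 11*I*√530/20)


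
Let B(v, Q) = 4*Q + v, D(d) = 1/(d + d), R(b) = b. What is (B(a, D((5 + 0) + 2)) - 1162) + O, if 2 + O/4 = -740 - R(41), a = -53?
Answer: -30427/7 ≈ -4346.7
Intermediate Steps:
D(d) = 1/(2*d)
B(v, Q) = v + 4*Q
O = -3132 (O = -8 + 4*(-740 - 1*41) = -8 + 4*(-740 - 41) = -8 + 4*(-781) = -8 - 3124 = -3132)
(B(a, D((5 + 0) + 2)) - 1162) + O = ((-53 + 4*(1/(2*((5 + 0) + 2)))) - 1162) - 3132 = ((-53 + 4*(1/(2*(5 + 2)))) - 1162) - 3132 = ((-53 + 4*((1/2)/7)) - 1162) - 3132 = ((-53 + 4*((1/2)*(1/7))) - 1162) - 3132 = ((-53 + 4*(1/14)) - 1162) - 3132 = ((-53 + 2/7) - 1162) - 3132 = (-369/7 - 1162) - 3132 = -8503/7 - 3132 = -30427/7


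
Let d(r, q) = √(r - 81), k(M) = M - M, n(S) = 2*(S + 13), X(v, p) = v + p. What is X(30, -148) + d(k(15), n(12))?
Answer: -118 + 9*I ≈ -118.0 + 9.0*I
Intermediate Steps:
X(v, p) = p + v
n(S) = 26 + 2*S (n(S) = 2*(13 + S) = 26 + 2*S)
k(M) = 0
d(r, q) = √(-81 + r)
X(30, -148) + d(k(15), n(12)) = (-148 + 30) + √(-81 + 0) = -118 + √(-81) = -118 + 9*I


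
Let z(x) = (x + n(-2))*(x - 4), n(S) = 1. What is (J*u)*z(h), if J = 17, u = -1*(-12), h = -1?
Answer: 0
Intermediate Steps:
u = 12
z(x) = (1 + x)*(-4 + x) (z(x) = (x + 1)*(x - 4) = (1 + x)*(-4 + x))
(J*u)*z(h) = (17*12)*(-4 + (-1)² - 3*(-1)) = 204*(-4 + 1 + 3) = 204*0 = 0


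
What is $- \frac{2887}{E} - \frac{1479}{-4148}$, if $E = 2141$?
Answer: $- \frac{518161}{522404} \approx -0.99188$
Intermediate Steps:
$- \frac{2887}{E} - \frac{1479}{-4148} = - \frac{2887}{2141} - \frac{1479}{-4148} = \left(-2887\right) \frac{1}{2141} - - \frac{87}{244} = - \frac{2887}{2141} + \frac{87}{244} = - \frac{518161}{522404}$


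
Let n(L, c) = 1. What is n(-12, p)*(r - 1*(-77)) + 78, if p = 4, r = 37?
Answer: 192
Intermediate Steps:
n(-12, p)*(r - 1*(-77)) + 78 = 1*(37 - 1*(-77)) + 78 = 1*(37 + 77) + 78 = 1*114 + 78 = 114 + 78 = 192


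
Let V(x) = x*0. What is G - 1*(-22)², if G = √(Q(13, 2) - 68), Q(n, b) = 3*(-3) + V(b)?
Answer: -484 + I*√77 ≈ -484.0 + 8.775*I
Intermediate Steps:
V(x) = 0
Q(n, b) = -9 (Q(n, b) = 3*(-3) + 0 = -9 + 0 = -9)
G = I*√77 (G = √(-9 - 68) = √(-77) = I*√77 ≈ 8.775*I)
G - 1*(-22)² = I*√77 - 1*(-22)² = I*√77 - 1*484 = I*√77 - 484 = -484 + I*√77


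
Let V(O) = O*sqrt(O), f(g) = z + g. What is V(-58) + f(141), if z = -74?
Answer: 67 - 58*I*sqrt(58) ≈ 67.0 - 441.71*I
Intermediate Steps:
f(g) = -74 + g
V(O) = O**(3/2)
V(-58) + f(141) = (-58)**(3/2) + (-74 + 141) = -58*I*sqrt(58) + 67 = 67 - 58*I*sqrt(58)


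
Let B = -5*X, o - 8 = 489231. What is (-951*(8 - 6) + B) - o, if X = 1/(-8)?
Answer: -3929123/8 ≈ -4.9114e+5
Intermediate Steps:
o = 489239 (o = 8 + 489231 = 489239)
X = -⅛ ≈ -0.12500
B = 5/8 (B = -5*(-⅛) = 5/8 ≈ 0.62500)
(-951*(8 - 6) + B) - o = (-951*(8 - 6) + 5/8) - 1*489239 = (-951*2 + 5/8) - 489239 = (-317*6 + 5/8) - 489239 = (-1902 + 5/8) - 489239 = -15211/8 - 489239 = -3929123/8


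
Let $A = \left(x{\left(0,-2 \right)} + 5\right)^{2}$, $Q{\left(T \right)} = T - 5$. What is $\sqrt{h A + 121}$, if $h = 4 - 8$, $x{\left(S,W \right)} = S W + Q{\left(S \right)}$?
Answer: $11$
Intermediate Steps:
$Q{\left(T \right)} = -5 + T$ ($Q{\left(T \right)} = T - 5 = -5 + T$)
$x{\left(S,W \right)} = -5 + S + S W$ ($x{\left(S,W \right)} = S W + \left(-5 + S\right) = -5 + S + S W$)
$A = 0$ ($A = \left(\left(-5 + 0 + 0 \left(-2\right)\right) + 5\right)^{2} = \left(\left(-5 + 0 + 0\right) + 5\right)^{2} = \left(-5 + 5\right)^{2} = 0^{2} = 0$)
$h = -4$
$\sqrt{h A + 121} = \sqrt{\left(-4\right) 0 + 121} = \sqrt{0 + 121} = \sqrt{121} = 11$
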